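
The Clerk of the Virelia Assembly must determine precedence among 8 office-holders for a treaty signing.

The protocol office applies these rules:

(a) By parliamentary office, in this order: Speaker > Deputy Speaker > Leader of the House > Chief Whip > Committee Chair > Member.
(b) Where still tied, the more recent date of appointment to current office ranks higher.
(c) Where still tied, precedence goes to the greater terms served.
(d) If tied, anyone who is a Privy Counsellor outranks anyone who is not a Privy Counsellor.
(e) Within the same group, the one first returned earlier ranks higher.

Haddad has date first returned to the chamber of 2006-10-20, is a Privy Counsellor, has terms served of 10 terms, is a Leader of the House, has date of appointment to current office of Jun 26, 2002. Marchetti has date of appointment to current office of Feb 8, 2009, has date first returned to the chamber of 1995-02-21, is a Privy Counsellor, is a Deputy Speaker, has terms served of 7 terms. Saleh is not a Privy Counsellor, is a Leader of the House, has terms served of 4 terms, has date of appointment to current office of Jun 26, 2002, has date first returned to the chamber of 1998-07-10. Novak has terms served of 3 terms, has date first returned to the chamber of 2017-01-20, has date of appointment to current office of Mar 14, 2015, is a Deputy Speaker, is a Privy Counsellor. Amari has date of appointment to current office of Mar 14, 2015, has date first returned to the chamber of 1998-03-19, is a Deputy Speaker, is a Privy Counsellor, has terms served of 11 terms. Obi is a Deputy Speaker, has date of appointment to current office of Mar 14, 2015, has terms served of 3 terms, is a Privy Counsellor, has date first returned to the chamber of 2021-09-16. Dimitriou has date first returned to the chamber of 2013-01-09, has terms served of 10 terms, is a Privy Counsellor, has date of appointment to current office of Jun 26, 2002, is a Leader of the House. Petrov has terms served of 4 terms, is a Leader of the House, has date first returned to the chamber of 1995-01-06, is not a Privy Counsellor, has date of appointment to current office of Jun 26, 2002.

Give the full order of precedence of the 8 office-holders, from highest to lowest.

By parliamentary office: Amari, Novak, Obi and Marchetti (Deputy Speaker); then Haddad, Dimitriou, Petrov and Saleh (Leader of the House).
Among Amari, Novak, Obi and Marchetti, by date of appointment to current office (later first): Amari, Novak and Obi (Mar 14, 2015) before Marchetti (Feb 8, 2009).
Among Amari, Novak and Obi, by terms served (higher first): Amari (11 terms) before Novak and Obi (3 terms).
Novak and Obi are each a Privy Counsellor, so the next rule applies.
Among Novak and Obi, by date first returned to the chamber (earlier first): Novak (2017-01-20) before Obi (2021-09-16).
Haddad, Dimitriou, Petrov and Saleh all have date of appointment to current office Jun 26, 2002, so the next rule applies.
Among Haddad, Dimitriou, Petrov and Saleh, by terms served (higher first): Haddad and Dimitriou (10 terms) before Petrov and Saleh (4 terms).
Haddad and Dimitriou are each a Privy Counsellor, so the next rule applies.
Among Haddad and Dimitriou, by date first returned to the chamber (earlier first): Haddad (2006-10-20) before Dimitriou (2013-01-09).
Petrov and Saleh are each not a Privy Counsellor, so the next rule applies.
Among Petrov and Saleh, by date first returned to the chamber (earlier first): Petrov (1995-01-06) before Saleh (1998-07-10).
Full order: Amari, Novak, Obi, Marchetti, Haddad, Dimitriou, Petrov, Saleh.

Amari, Novak, Obi, Marchetti, Haddad, Dimitriou, Petrov, Saleh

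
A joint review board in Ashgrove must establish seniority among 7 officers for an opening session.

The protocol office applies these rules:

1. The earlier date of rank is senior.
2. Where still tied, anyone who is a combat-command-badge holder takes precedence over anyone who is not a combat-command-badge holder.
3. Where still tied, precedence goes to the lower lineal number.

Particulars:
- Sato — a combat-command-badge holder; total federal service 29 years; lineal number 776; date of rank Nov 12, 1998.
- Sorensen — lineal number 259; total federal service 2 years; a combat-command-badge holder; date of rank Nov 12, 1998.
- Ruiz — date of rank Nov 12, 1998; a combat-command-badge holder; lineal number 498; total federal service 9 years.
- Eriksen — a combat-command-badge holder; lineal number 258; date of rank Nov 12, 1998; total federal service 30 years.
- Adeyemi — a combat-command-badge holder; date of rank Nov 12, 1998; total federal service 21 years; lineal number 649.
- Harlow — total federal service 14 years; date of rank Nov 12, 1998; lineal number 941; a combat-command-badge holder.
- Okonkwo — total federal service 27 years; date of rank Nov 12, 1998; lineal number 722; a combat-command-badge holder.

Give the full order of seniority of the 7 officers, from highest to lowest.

Eriksen, Sorensen, Ruiz, Adeyemi, Okonkwo, Sato, Harlow

By date of rank (earlier first): Eriksen, Sorensen, Ruiz, Adeyemi, Okonkwo, Sato and Harlow (each Nov 12, 1998).
Eriksen, Sorensen, Ruiz, Adeyemi, Okonkwo, Sato and Harlow are each a combat-command-badge holder, so the next rule applies.
Among Eriksen, Sorensen, Ruiz, Adeyemi, Okonkwo, Sato and Harlow, by lineal number (lower first): Eriksen (258) before Sorensen (259) before Ruiz (498) before Adeyemi (649) before Okonkwo (722) before Sato (776) before Harlow (941).
Full order: Eriksen, Sorensen, Ruiz, Adeyemi, Okonkwo, Sato, Harlow.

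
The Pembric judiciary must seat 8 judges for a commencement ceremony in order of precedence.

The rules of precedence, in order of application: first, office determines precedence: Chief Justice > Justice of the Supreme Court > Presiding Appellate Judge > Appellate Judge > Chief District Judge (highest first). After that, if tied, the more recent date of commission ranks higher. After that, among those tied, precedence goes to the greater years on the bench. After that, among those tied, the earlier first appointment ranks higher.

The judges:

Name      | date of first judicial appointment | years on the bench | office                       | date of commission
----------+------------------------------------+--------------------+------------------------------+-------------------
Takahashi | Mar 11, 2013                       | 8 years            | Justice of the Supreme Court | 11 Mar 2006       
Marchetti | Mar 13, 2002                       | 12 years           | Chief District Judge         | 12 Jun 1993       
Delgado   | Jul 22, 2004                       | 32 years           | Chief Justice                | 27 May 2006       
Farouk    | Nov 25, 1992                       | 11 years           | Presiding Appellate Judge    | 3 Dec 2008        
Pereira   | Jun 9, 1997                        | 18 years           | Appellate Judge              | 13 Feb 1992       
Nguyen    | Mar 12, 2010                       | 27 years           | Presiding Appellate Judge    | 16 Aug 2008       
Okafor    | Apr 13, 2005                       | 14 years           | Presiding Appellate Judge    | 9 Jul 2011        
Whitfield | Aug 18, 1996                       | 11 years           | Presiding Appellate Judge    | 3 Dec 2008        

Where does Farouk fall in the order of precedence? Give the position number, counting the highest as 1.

4

By office: Delgado (Chief Justice); then Takahashi (Justice of the Supreme Court); then Okafor, Farouk, Whitfield and Nguyen (Presiding Appellate Judge); then Pereira (Appellate Judge); then Marchetti (Chief District Judge).
Among Okafor, Farouk, Whitfield and Nguyen, by date of commission (later first): Okafor (9 Jul 2011) before Farouk and Whitfield (3 Dec 2008) before Nguyen (16 Aug 2008).
Farouk and Whitfield both have years on the bench 11 years, so the next rule applies.
Among Farouk and Whitfield, by date of first judicial appointment (earlier first): Farouk (Nov 25, 1992) before Whitfield (Aug 18, 1996).
Order: Delgado, Takahashi, Okafor, Farouk, Whitfield, Nguyen, Pereira, Marchetti. So position 4.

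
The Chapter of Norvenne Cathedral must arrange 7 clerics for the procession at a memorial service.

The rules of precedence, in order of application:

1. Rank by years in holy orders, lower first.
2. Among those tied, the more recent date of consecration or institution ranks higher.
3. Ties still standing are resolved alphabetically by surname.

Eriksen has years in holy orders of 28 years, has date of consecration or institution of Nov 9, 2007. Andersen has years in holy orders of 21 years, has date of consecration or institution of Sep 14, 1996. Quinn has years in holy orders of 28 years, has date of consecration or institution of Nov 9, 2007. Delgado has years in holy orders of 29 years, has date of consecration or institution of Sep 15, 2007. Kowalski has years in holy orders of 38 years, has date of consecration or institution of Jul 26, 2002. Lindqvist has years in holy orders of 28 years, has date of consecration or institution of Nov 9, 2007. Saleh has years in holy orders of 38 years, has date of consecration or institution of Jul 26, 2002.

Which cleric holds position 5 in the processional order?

By years in holy orders (lower first): Andersen (21 years); then Eriksen, Lindqvist and Quinn (each 28 years); then Delgado (29 years); then Kowalski and Saleh (both 38 years).
Eriksen, Lindqvist and Quinn all have date of consecration or institution Nov 9, 2007, so the next rule applies.
Among Eriksen, Lindqvist and Quinn, alphabetically by surname: Eriksen before Lindqvist before Quinn.
Kowalski and Saleh both have date of consecration or institution Jul 26, 2002, so the next rule applies.
Among Kowalski and Saleh, alphabetically by surname: Kowalski before Saleh.
Order: Andersen, Eriksen, Lindqvist, Quinn, Delgado, Kowalski, Saleh.

Delgado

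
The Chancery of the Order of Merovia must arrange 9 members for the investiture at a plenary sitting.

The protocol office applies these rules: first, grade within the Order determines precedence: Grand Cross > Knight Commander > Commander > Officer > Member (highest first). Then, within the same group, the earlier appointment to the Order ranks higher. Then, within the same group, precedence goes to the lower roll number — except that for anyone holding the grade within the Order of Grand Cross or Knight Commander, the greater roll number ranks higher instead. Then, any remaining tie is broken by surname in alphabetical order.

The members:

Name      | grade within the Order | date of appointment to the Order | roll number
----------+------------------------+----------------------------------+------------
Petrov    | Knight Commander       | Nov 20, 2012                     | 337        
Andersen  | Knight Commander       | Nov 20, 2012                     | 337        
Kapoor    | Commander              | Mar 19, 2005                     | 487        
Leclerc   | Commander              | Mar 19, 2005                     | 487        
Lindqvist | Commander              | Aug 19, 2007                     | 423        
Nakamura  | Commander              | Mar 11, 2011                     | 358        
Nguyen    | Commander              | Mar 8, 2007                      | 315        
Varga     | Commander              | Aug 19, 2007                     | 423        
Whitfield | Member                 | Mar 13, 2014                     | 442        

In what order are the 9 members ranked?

Andersen, Petrov, Kapoor, Leclerc, Nguyen, Lindqvist, Varga, Nakamura, Whitfield

By grade within the Order: Andersen and Petrov (Knight Commander); then Kapoor, Leclerc, Nguyen, Lindqvist, Varga and Nakamura (Commander); then Whitfield (Member).
Andersen and Petrov both have date of appointment to the Order Nov 20, 2012, so the next rule applies.
Andersen and Petrov both have roll number 337, so the next rule applies.
Among Andersen and Petrov, alphabetically by surname: Andersen before Petrov.
Among Kapoor, Leclerc, Nguyen, Lindqvist, Varga and Nakamura, by date of appointment to the Order (earlier first): Kapoor and Leclerc (Mar 19, 2005) before Nguyen (Mar 8, 2007) before Lindqvist and Varga (Aug 19, 2007) before Nakamura (Mar 11, 2011).
Kapoor and Leclerc both have roll number 487, so the next rule applies.
Among Kapoor and Leclerc, alphabetically by surname: Kapoor before Leclerc.
Lindqvist and Varga both have roll number 423, so the next rule applies.
Among Lindqvist and Varga, alphabetically by surname: Lindqvist before Varga.
Full order: Andersen, Petrov, Kapoor, Leclerc, Nguyen, Lindqvist, Varga, Nakamura, Whitfield.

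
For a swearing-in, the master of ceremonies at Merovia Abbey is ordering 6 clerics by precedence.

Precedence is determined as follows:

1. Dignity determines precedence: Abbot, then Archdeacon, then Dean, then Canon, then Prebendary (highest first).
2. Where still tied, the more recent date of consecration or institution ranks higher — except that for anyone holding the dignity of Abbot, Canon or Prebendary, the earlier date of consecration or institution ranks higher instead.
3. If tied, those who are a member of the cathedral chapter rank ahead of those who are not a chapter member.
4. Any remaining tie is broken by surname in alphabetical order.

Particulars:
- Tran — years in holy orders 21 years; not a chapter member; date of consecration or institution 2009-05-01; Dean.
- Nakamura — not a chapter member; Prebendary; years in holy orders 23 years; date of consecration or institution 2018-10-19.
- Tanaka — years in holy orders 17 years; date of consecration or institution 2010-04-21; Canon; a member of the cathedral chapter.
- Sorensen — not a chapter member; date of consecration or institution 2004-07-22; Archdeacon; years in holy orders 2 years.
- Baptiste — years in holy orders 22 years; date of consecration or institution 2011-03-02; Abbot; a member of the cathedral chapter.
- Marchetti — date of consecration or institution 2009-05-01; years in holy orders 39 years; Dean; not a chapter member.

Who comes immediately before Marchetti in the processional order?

By dignity: Baptiste (Abbot); then Sorensen (Archdeacon); then Marchetti and Tran (Dean); then Tanaka (Canon); then Nakamura (Prebendary).
Marchetti and Tran both have date of consecration or institution 2009-05-01, so the next rule applies.
Marchetti and Tran are each not a chapter member, so the next rule applies.
Among Marchetti and Tran, alphabetically by surname: Marchetti before Tran.
Order: Baptiste, Sorensen, Marchetti, Tran, Tanaka, Nakamura.

Sorensen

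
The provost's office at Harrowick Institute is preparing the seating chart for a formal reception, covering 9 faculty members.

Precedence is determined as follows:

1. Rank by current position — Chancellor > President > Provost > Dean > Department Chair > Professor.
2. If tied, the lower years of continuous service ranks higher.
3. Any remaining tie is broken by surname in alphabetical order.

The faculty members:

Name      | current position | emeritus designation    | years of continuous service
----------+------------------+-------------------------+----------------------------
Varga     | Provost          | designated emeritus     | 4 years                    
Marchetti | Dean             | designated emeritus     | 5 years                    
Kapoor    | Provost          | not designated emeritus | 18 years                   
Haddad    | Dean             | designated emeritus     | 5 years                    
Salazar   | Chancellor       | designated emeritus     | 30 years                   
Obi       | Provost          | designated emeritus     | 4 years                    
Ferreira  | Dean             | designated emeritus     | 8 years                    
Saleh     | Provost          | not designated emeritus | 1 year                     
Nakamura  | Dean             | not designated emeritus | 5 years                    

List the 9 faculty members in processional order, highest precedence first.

Salazar, Saleh, Obi, Varga, Kapoor, Haddad, Marchetti, Nakamura, Ferreira

By current position: Salazar (Chancellor); then Saleh, Obi, Varga and Kapoor (Provost); then Haddad, Marchetti, Nakamura and Ferreira (Dean).
Among Saleh, Obi, Varga and Kapoor, by years of continuous service (lower first): Saleh (1 year) before Obi and Varga (4 years) before Kapoor (18 years).
Among Obi and Varga, alphabetically by surname: Obi before Varga.
Among Haddad, Marchetti, Nakamura and Ferreira, by years of continuous service (lower first): Haddad, Marchetti and Nakamura (5 years) before Ferreira (8 years).
Among Haddad, Marchetti and Nakamura, alphabetically by surname: Haddad before Marchetti before Nakamura.
Full order: Salazar, Saleh, Obi, Varga, Kapoor, Haddad, Marchetti, Nakamura, Ferreira.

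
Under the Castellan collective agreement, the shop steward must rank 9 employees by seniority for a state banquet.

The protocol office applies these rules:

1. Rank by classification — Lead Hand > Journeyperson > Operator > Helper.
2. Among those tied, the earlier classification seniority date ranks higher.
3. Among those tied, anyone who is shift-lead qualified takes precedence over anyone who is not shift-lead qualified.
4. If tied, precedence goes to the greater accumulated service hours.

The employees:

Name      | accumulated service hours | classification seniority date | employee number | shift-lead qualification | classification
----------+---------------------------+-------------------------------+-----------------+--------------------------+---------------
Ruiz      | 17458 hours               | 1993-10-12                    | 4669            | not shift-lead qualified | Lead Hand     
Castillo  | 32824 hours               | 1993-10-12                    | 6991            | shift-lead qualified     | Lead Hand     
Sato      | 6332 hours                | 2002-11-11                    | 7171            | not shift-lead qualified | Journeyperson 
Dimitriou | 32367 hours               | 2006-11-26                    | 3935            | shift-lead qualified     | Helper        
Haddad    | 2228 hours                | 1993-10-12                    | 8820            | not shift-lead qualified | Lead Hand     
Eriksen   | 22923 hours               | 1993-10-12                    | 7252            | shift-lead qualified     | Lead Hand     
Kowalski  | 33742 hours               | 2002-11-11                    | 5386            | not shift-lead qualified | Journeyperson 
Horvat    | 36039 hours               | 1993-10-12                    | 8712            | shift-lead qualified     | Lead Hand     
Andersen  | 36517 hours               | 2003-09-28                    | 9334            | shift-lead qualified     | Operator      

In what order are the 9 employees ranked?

By classification: Horvat, Castillo, Eriksen, Ruiz and Haddad (Lead Hand); then Kowalski and Sato (Journeyperson); then Andersen (Operator); then Dimitriou (Helper).
Horvat, Castillo, Eriksen, Ruiz and Haddad all have classification seniority date 1993-10-12, so the next rule applies.
Among Horvat, Castillo, Eriksen, Ruiz and Haddad, shift-lead qualified before not shift-lead qualified: Horvat, Castillo and Eriksen (shift-lead qualified) before Ruiz and Haddad (not shift-lead qualified).
Among Horvat, Castillo and Eriksen, by accumulated service hours (higher first): Horvat (36039 hours) before Castillo (32824 hours) before Eriksen (22923 hours).
Among Ruiz and Haddad, by accumulated service hours (higher first): Ruiz (17458 hours) before Haddad (2228 hours).
Kowalski and Sato both have classification seniority date 2002-11-11, so the next rule applies.
Kowalski and Sato are each not shift-lead qualified, so the next rule applies.
Among Kowalski and Sato, by accumulated service hours (higher first): Kowalski (33742 hours) before Sato (6332 hours).
Full order: Horvat, Castillo, Eriksen, Ruiz, Haddad, Kowalski, Sato, Andersen, Dimitriou.

Horvat, Castillo, Eriksen, Ruiz, Haddad, Kowalski, Sato, Andersen, Dimitriou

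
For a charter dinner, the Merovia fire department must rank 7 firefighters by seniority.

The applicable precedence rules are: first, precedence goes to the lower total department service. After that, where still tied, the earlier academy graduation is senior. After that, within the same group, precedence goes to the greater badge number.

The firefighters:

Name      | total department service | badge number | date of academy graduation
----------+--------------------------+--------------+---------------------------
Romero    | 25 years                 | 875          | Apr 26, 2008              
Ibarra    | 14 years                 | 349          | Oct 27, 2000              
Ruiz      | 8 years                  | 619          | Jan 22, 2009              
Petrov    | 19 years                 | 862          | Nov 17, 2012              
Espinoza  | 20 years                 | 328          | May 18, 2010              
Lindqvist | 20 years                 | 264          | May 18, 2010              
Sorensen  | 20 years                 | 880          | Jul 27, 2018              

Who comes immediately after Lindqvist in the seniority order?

By total department service (lower first): Ruiz (8 years); then Ibarra (14 years); then Petrov (19 years); then Espinoza, Lindqvist and Sorensen (each 20 years); then Romero (25 years).
Among Espinoza, Lindqvist and Sorensen, by date of academy graduation (earlier first): Espinoza and Lindqvist (May 18, 2010) before Sorensen (Jul 27, 2018).
Among Espinoza and Lindqvist, by badge number (higher first): Espinoza (328) before Lindqvist (264).
Order: Ruiz, Ibarra, Petrov, Espinoza, Lindqvist, Sorensen, Romero.

Sorensen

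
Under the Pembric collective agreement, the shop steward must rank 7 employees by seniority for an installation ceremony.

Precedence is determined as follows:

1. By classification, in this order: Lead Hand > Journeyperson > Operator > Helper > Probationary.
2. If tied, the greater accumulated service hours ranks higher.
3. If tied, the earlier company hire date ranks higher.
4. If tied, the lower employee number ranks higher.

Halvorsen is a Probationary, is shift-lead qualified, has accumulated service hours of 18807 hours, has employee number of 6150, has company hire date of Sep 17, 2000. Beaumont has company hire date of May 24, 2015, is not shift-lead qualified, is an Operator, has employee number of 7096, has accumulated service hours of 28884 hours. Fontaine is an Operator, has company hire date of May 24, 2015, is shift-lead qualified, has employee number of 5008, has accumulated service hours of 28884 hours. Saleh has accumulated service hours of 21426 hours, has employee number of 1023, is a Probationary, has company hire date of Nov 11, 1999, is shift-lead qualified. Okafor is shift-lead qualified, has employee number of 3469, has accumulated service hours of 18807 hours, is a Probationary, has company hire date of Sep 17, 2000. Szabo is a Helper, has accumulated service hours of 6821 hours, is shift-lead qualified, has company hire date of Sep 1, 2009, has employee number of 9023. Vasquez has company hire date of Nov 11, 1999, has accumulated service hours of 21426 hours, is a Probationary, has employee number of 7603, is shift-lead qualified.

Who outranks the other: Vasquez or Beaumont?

By classification: Fontaine and Beaumont (Operator); then Szabo (Helper); then Saleh, Vasquez, Okafor and Halvorsen (Probationary).
Fontaine and Beaumont both have accumulated service hours 28884 hours, so the next rule applies.
Fontaine and Beaumont both have company hire date May 24, 2015, so the next rule applies.
Among Fontaine and Beaumont, by employee number (lower first): Fontaine (5008) before Beaumont (7096).
Among Saleh, Vasquez, Okafor and Halvorsen, by accumulated service hours (higher first): Saleh and Vasquez (21426 hours) before Okafor and Halvorsen (18807 hours).
Saleh and Vasquez both have company hire date Nov 11, 1999, so the next rule applies.
Among Saleh and Vasquez, by employee number (lower first): Saleh (1023) before Vasquez (7603).
Okafor and Halvorsen both have company hire date Sep 17, 2000, so the next rule applies.
Among Okafor and Halvorsen, by employee number (lower first): Okafor (3469) before Halvorsen (6150).
So Beaumont takes precedence.

Beaumont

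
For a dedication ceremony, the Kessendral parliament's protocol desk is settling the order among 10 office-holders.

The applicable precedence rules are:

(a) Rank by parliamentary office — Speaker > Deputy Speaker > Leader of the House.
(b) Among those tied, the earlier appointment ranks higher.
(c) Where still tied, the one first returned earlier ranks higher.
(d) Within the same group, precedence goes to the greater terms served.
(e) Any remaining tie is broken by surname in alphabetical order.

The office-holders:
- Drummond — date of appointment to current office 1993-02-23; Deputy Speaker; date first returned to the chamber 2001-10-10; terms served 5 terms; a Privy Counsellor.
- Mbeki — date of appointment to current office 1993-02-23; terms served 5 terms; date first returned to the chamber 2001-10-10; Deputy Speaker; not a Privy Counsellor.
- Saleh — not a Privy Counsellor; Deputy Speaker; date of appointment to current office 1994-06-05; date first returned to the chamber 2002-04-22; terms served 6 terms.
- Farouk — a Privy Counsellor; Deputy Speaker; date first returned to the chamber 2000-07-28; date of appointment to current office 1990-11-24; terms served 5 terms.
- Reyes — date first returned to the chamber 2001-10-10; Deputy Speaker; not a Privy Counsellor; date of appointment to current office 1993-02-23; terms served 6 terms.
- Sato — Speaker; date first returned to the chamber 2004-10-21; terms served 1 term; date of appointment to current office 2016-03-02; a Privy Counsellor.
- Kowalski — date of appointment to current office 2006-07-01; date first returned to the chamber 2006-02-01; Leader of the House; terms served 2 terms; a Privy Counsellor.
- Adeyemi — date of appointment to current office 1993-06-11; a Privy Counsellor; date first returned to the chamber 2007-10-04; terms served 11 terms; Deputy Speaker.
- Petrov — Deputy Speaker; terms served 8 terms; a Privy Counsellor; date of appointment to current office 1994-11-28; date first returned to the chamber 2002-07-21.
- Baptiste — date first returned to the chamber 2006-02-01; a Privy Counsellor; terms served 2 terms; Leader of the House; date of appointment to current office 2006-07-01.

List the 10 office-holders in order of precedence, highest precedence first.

By parliamentary office: Sato (Speaker); then Farouk, Reyes, Drummond, Mbeki, Adeyemi, Saleh and Petrov (Deputy Speaker); then Baptiste and Kowalski (Leader of the House).
Among Farouk, Reyes, Drummond, Mbeki, Adeyemi, Saleh and Petrov, by date of appointment to current office (earlier first): Farouk (1990-11-24) before Reyes, Drummond and Mbeki (1993-02-23) before Adeyemi (1993-06-11) before Saleh (1994-06-05) before Petrov (1994-11-28).
Reyes, Drummond and Mbeki all have date first returned to the chamber 2001-10-10, so the next rule applies.
Among Reyes, Drummond and Mbeki, by terms served (higher first): Reyes (6 terms) before Drummond and Mbeki (5 terms).
Among Drummond and Mbeki, alphabetically by surname: Drummond before Mbeki.
Baptiste and Kowalski both have date of appointment to current office 2006-07-01, so the next rule applies.
Baptiste and Kowalski both have date first returned to the chamber 2006-02-01, so the next rule applies.
Baptiste and Kowalski both have terms served 2 terms, so the next rule applies.
Among Baptiste and Kowalski, alphabetically by surname: Baptiste before Kowalski.
Full order: Sato, Farouk, Reyes, Drummond, Mbeki, Adeyemi, Saleh, Petrov, Baptiste, Kowalski.

Sato, Farouk, Reyes, Drummond, Mbeki, Adeyemi, Saleh, Petrov, Baptiste, Kowalski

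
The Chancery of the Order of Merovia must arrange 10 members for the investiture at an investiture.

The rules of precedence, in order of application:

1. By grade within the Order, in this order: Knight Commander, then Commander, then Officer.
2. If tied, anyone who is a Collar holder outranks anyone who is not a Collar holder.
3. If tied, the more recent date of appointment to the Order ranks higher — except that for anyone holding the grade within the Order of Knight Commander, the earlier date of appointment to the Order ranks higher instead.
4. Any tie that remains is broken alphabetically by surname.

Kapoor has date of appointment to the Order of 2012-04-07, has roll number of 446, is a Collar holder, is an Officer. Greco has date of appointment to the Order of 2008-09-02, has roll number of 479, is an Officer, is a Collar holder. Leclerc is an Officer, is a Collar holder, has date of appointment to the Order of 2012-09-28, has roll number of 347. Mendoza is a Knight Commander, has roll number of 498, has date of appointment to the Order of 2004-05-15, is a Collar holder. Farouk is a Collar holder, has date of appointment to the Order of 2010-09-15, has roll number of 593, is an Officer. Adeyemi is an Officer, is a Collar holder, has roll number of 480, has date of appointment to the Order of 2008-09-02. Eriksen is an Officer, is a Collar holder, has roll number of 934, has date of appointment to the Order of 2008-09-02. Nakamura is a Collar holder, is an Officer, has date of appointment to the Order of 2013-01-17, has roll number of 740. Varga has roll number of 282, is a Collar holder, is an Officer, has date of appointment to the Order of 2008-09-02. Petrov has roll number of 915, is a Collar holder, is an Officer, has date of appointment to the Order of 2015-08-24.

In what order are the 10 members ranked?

By grade within the Order: Mendoza (Knight Commander); then Petrov, Nakamura, Leclerc, Kapoor, Farouk, Adeyemi, Eriksen, Greco and Varga (Officer).
Petrov, Nakamura, Leclerc, Kapoor, Farouk, Adeyemi, Eriksen, Greco and Varga are each a Collar holder, so the next rule applies.
Among Petrov, Nakamura, Leclerc, Kapoor, Farouk, Adeyemi, Eriksen, Greco and Varga, by date of appointment to the Order (later first): Petrov (2015-08-24) before Nakamura (2013-01-17) before Leclerc (2012-09-28) before Kapoor (2012-04-07) before Farouk (2010-09-15) before Adeyemi, Eriksen, Greco and Varga (2008-09-02).
Among Adeyemi, Eriksen, Greco and Varga, alphabetically by surname: Adeyemi before Eriksen before Greco before Varga.
Full order: Mendoza, Petrov, Nakamura, Leclerc, Kapoor, Farouk, Adeyemi, Eriksen, Greco, Varga.

Mendoza, Petrov, Nakamura, Leclerc, Kapoor, Farouk, Adeyemi, Eriksen, Greco, Varga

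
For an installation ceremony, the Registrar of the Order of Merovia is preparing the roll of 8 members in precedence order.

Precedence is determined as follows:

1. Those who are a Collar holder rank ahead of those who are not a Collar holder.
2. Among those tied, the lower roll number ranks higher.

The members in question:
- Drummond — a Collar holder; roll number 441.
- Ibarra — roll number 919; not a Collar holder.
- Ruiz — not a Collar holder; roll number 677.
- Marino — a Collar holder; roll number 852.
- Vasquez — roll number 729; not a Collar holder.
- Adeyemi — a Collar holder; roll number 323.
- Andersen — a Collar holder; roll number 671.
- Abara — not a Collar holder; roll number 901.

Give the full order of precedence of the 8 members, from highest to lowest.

Adeyemi, Drummond, Andersen, Marino, Ruiz, Vasquez, Abara, Ibarra

By the first rule: Adeyemi, Drummond, Andersen and Marino (each a Collar holder); then Ruiz, Vasquez, Abara and Ibarra (each not a Collar holder).
Among Adeyemi, Drummond, Andersen and Marino, by roll number (lower first): Adeyemi (323) before Drummond (441) before Andersen (671) before Marino (852).
Among Ruiz, Vasquez, Abara and Ibarra, by roll number (lower first): Ruiz (677) before Vasquez (729) before Abara (901) before Ibarra (919).
Full order: Adeyemi, Drummond, Andersen, Marino, Ruiz, Vasquez, Abara, Ibarra.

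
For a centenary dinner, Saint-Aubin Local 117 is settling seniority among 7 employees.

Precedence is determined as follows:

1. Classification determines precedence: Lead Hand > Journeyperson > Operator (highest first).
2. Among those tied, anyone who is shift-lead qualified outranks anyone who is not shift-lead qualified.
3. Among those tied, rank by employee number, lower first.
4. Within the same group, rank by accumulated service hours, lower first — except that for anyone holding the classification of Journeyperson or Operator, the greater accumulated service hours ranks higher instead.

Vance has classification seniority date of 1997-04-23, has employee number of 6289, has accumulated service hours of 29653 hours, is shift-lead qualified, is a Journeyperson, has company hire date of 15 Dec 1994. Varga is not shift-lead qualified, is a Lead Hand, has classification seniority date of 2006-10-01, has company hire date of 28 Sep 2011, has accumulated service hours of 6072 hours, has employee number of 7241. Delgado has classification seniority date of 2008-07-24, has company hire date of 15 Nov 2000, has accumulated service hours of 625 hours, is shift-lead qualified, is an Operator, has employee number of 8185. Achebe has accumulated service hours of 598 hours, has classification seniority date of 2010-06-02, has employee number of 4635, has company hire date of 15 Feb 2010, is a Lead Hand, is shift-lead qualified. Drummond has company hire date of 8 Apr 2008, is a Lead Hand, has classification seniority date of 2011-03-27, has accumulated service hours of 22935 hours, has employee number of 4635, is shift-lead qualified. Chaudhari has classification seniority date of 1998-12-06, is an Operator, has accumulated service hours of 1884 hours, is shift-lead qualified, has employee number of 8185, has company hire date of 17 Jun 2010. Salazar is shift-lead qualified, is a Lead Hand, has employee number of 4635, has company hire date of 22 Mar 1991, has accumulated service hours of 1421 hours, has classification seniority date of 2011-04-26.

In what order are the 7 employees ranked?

By classification: Achebe, Salazar, Drummond and Varga (Lead Hand); then Vance (Journeyperson); then Chaudhari and Delgado (Operator).
Among Achebe, Salazar, Drummond and Varga, shift-lead qualified before not shift-lead qualified: Achebe, Salazar and Drummond (shift-lead qualified) before Varga (not shift-lead qualified).
Achebe, Salazar and Drummond all have employee number 4635, so the next rule applies.
Among Achebe, Salazar and Drummond, by accumulated service hours (lower first): Achebe (598 hours) before Salazar (1421 hours) before Drummond (22935 hours).
Chaudhari and Delgado are each shift-lead qualified, so the next rule applies.
Chaudhari and Delgado both have employee number 8185, so the next rule applies.
Among Chaudhari and Delgado, by accumulated service hours (higher first) (reversed rule for this group): Chaudhari (1884 hours) before Delgado (625 hours).
Full order: Achebe, Salazar, Drummond, Varga, Vance, Chaudhari, Delgado.

Achebe, Salazar, Drummond, Varga, Vance, Chaudhari, Delgado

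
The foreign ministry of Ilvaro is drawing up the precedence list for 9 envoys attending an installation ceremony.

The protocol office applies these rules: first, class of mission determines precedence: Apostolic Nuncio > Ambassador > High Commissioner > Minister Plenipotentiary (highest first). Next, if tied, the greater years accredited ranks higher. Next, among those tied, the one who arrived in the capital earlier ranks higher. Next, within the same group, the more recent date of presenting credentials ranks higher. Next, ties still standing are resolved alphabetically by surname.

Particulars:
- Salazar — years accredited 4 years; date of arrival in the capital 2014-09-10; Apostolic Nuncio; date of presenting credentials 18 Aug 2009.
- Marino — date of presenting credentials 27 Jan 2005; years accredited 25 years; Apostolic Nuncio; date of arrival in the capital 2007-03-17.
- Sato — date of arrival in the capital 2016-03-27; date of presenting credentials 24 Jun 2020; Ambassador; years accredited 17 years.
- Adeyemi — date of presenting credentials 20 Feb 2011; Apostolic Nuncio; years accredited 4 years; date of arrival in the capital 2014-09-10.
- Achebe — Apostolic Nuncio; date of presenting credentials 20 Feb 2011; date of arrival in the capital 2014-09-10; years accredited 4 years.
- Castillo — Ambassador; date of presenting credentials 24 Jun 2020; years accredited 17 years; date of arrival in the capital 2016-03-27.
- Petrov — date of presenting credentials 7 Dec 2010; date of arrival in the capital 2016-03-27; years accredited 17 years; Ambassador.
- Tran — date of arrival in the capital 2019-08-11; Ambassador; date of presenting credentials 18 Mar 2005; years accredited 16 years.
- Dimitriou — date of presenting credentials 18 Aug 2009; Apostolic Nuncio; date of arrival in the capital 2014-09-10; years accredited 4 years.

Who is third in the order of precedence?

By class of mission: Marino, Achebe, Adeyemi, Dimitriou and Salazar (Apostolic Nuncio); then Castillo, Sato, Petrov and Tran (Ambassador).
Among Marino, Achebe, Adeyemi, Dimitriou and Salazar, by years accredited (higher first): Marino (25 years) before Achebe, Adeyemi, Dimitriou and Salazar (4 years).
Achebe, Adeyemi, Dimitriou and Salazar all have date of arrival in the capital 2014-09-10, so the next rule applies.
Among Achebe, Adeyemi, Dimitriou and Salazar, by date of presenting credentials (later first): Achebe and Adeyemi (20 Feb 2011) before Dimitriou and Salazar (18 Aug 2009).
Among Achebe and Adeyemi, alphabetically by surname: Achebe before Adeyemi.
Among Dimitriou and Salazar, alphabetically by surname: Dimitriou before Salazar.
Among Castillo, Sato, Petrov and Tran, by years accredited (higher first): Castillo, Sato and Petrov (17 years) before Tran (16 years).
Castillo, Sato and Petrov all have date of arrival in the capital 2016-03-27, so the next rule applies.
Among Castillo, Sato and Petrov, by date of presenting credentials (later first): Castillo and Sato (24 Jun 2020) before Petrov (7 Dec 2010).
Among Castillo and Sato, alphabetically by surname: Castillo before Sato.
Order: Marino, Achebe, Adeyemi, Dimitriou, Salazar, Castillo, Sato, Petrov, Tran.

Adeyemi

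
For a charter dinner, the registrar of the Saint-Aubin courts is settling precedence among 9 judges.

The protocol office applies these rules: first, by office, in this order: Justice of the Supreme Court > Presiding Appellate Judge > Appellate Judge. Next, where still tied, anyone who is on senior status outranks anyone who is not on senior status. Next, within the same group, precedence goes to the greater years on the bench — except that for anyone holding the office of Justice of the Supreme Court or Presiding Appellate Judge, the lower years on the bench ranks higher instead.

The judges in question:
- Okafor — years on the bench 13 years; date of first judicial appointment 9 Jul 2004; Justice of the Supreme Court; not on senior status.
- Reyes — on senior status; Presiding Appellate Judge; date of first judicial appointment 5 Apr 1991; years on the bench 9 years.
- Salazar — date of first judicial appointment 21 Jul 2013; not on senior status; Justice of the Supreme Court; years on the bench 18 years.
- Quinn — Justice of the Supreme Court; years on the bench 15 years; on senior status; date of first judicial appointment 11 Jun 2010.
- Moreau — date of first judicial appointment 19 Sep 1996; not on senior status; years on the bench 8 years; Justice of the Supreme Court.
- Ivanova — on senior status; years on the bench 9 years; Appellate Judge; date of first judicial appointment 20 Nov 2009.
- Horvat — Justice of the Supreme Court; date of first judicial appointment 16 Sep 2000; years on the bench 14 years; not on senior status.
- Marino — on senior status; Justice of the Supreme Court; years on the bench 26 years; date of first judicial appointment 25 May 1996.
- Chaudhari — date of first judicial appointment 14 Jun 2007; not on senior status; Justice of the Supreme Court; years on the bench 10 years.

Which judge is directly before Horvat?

By office: Quinn, Marino, Moreau, Chaudhari, Okafor, Horvat and Salazar (Justice of the Supreme Court); then Reyes (Presiding Appellate Judge); then Ivanova (Appellate Judge).
Among Quinn, Marino, Moreau, Chaudhari, Okafor, Horvat and Salazar, on senior status before not on senior status: Quinn and Marino (on senior status) before Moreau, Chaudhari, Okafor, Horvat and Salazar (not on senior status).
Among Quinn and Marino, by years on the bench (lower first) (reversed rule for this group): Quinn (15 years) before Marino (26 years).
Among Moreau, Chaudhari, Okafor, Horvat and Salazar, by years on the bench (lower first) (reversed rule for this group): Moreau (8 years) before Chaudhari (10 years) before Okafor (13 years) before Horvat (14 years) before Salazar (18 years).
Order: Quinn, Marino, Moreau, Chaudhari, Okafor, Horvat, Salazar, Reyes, Ivanova.

Okafor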